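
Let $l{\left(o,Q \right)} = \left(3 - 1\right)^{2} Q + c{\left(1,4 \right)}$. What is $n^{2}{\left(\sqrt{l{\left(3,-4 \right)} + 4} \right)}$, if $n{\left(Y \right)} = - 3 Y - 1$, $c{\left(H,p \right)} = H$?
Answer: $-98 + 6 i \sqrt{11} \approx -98.0 + 19.9 i$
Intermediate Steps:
$l{\left(o,Q \right)} = 1 + 4 Q$ ($l{\left(o,Q \right)} = \left(3 - 1\right)^{2} Q + 1 = 2^{2} Q + 1 = 4 Q + 1 = 1 + 4 Q$)
$n{\left(Y \right)} = -1 - 3 Y$
$n^{2}{\left(\sqrt{l{\left(3,-4 \right)} + 4} \right)} = \left(-1 - 3 \sqrt{\left(1 + 4 \left(-4\right)\right) + 4}\right)^{2} = \left(-1 - 3 \sqrt{\left(1 - 16\right) + 4}\right)^{2} = \left(-1 - 3 \sqrt{-15 + 4}\right)^{2} = \left(-1 - 3 \sqrt{-11}\right)^{2} = \left(-1 - 3 i \sqrt{11}\right)^{2}$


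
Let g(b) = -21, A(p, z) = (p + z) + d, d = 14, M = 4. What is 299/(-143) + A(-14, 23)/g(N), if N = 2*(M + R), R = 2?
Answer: -736/231 ≈ -3.1861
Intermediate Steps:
A(p, z) = 14 + p + z (A(p, z) = (p + z) + 14 = 14 + p + z)
N = 12 (N = 2*(4 + 2) = 2*6 = 12)
299/(-143) + A(-14, 23)/g(N) = 299/(-143) + (14 - 14 + 23)/(-21) = 299*(-1/143) + 23*(-1/21) = -23/11 - 23/21 = -736/231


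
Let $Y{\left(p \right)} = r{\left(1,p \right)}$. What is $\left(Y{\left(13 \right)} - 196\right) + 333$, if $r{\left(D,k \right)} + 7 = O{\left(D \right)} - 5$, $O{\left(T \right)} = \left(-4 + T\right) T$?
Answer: $122$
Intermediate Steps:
$O{\left(T \right)} = T \left(-4 + T\right)$
$r{\left(D,k \right)} = -12 + D \left(-4 + D\right)$ ($r{\left(D,k \right)} = -7 + \left(D \left(-4 + D\right) - 5\right) = -7 + \left(-5 + D \left(-4 + D\right)\right) = -12 + D \left(-4 + D\right)$)
$Y{\left(p \right)} = -15$ ($Y{\left(p \right)} = -12 + 1 \left(-4 + 1\right) = -12 + 1 \left(-3\right) = -12 - 3 = -15$)
$\left(Y{\left(13 \right)} - 196\right) + 333 = \left(-15 - 196\right) + 333 = -211 + 333 = 122$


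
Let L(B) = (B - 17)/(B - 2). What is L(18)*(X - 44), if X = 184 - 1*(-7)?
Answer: 147/16 ≈ 9.1875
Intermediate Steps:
X = 191 (X = 184 + 7 = 191)
L(B) = (-17 + B)/(-2 + B)
L(18)*(X - 44) = ((-17 + 18)/(-2 + 18))*(191 - 44) = (1/16)*147 = 147/16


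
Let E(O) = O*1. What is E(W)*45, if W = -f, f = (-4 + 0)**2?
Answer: -720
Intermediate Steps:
f = 16 (f = (-4)**2 = 16)
W = -16 (W = -1*16 = -16)
E(O) = O
E(W)*45 = -16*45 = -720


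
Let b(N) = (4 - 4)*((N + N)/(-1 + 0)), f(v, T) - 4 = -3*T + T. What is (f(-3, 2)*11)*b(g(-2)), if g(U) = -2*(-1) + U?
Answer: 0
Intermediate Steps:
f(v, T) = 4 - 2*T (f(v, T) = 4 + (-3*T + T) = 4 - 2*T)
g(U) = 2 + U
b(N) = 0 (b(N) = 0*((2*N)/(-1)) = 0*((2*N)*(-1)) = 0*(-2*N) = 0)
(f(-3, 2)*11)*b(g(-2)) = ((4 - 2*2)*11)*0 = ((4 - 4)*11)*0 = (0*11)*0 = 0*0 = 0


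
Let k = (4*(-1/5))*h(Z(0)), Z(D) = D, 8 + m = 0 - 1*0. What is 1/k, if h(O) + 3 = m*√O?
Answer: 5/12 ≈ 0.41667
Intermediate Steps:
m = -8 (m = -8 + (0 - 1*0) = -8 + (0 + 0) = -8 + 0 = -8)
h(O) = -3 - 8*√O
k = 12/5 (k = (4*(-1/5))*(-3 - 8*√0) = (4*(-1*⅕))*(-3 - 8*0) = (4*(-⅕))*(-3 + 0) = -⅘*(-3) = 12/5 ≈ 2.4000)
1/k = 1/(12/5) = 5/12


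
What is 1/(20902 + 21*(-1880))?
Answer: -1/18578 ≈ -5.3827e-5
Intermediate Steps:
1/(20902 + 21*(-1880)) = 1/(20902 - 39480) = 1/(-18578) = -1/18578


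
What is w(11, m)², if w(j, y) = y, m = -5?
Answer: 25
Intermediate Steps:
w(11, m)² = (-5)² = 25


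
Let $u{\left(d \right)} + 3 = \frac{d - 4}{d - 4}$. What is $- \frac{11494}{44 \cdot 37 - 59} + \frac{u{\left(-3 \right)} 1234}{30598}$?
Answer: $- \frac{177782852}{24004131} \approx -7.4063$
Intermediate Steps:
$u{\left(d \right)} = -2$ ($u{\left(d \right)} = -3 + \frac{d - 4}{d - 4} = -3 + \frac{-4 + d}{-4 + d} = -3 + 1 = -2$)
$- \frac{11494}{44 \cdot 37 - 59} + \frac{u{\left(-3 \right)} 1234}{30598} = - \frac{11494}{44 \cdot 37 - 59} + \frac{\left(-2\right) 1234}{30598} = - \frac{11494}{1628 - 59} - \frac{1234}{15299} = - \frac{11494}{1569} - \frac{1234}{15299} = - \frac{177782852}{24004131}$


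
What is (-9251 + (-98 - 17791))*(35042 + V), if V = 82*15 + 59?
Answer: -986023340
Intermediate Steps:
V = 1289 (V = 1230 + 59 = 1289)
(-9251 + (-98 - 17791))*(35042 + V) = (-9251 + (-98 - 17791))*(35042 + 1289) = (-9251 - 17889)*36331 = -27140*36331 = -986023340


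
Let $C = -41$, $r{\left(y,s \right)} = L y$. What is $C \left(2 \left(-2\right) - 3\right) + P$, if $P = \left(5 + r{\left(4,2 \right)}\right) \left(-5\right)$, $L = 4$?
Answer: $182$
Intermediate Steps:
$r{\left(y,s \right)} = 4 y$
$P = -105$ ($P = \left(5 + 4 \cdot 4\right) \left(-5\right) = \left(5 + 16\right) \left(-5\right) = 21 \left(-5\right) = -105$)
$C \left(2 \left(-2\right) - 3\right) + P = - 41 \left(2 \left(-2\right) - 3\right) - 105 = - 41 \left(-4 - 3\right) - 105 = \left(-41\right) \left(-7\right) - 105 = 287 - 105 = 182$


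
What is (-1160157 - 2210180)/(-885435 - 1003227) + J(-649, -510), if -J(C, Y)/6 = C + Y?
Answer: 13137125885/1888662 ≈ 6955.8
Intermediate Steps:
J(C, Y) = -6*C - 6*Y (J(C, Y) = -6*(C + Y) = -6*C - 6*Y)
(-1160157 - 2210180)/(-885435 - 1003227) + J(-649, -510) = (-1160157 - 2210180)/(-885435 - 1003227) + (-6*(-649) - 6*(-510)) = -3370337/(-1888662) + (3894 + 3060) = -3370337*(-1/1888662) + 6954 = 3370337/1888662 + 6954 = 13137125885/1888662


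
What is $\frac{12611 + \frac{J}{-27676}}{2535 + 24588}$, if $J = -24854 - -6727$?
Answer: $\frac{116346721}{250218716} \approx 0.46498$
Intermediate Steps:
$J = -18127$ ($J = -24854 + 6727 = -18127$)
$\frac{12611 + \frac{J}{-27676}}{2535 + 24588} = \frac{12611 - \frac{18127}{-27676}}{2535 + 24588} = \frac{12611 - - \frac{18127}{27676}}{27123} = \left(12611 + \frac{18127}{27676}\right) \frac{1}{27123} = \frac{349040163}{27676} \cdot \frac{1}{27123} = \frac{116346721}{250218716}$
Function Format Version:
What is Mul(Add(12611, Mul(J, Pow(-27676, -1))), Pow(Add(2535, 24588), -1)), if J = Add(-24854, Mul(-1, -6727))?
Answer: Rational(116346721, 250218716) ≈ 0.46498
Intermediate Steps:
J = -18127 (J = Add(-24854, 6727) = -18127)
Mul(Add(12611, Mul(J, Pow(-27676, -1))), Pow(Add(2535, 24588), -1)) = Mul(Add(12611, Mul(-18127, Pow(-27676, -1))), Pow(Add(2535, 24588), -1)) = Mul(Add(12611, Mul(-18127, Rational(-1, 27676))), Pow(27123, -1)) = Mul(Add(12611, Rational(18127, 27676)), Rational(1, 27123)) = Mul(Rational(349040163, 27676), Rational(1, 27123)) = Rational(116346721, 250218716)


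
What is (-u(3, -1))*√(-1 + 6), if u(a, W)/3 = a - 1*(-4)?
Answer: -21*√5 ≈ -46.957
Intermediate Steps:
u(a, W) = 12 + 3*a (u(a, W) = 3*(a - 1*(-4)) = 3*(a + 4) = 3*(4 + a) = 12 + 3*a)
(-u(3, -1))*√(-1 + 6) = (-(12 + 3*3))*√(-1 + 6) = (-(12 + 9))*√5 = (-1*21)*√5 = -21*√5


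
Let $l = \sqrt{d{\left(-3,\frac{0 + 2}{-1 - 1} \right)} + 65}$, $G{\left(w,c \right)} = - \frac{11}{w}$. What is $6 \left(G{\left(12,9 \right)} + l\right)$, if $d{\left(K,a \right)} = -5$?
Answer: $- \frac{11}{2} + 12 \sqrt{15} \approx 40.976$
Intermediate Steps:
$l = 2 \sqrt{15}$ ($l = \sqrt{-5 + 65} = \sqrt{60} = 2 \sqrt{15} \approx 7.746$)
$6 \left(G{\left(12,9 \right)} + l\right) = 6 \left(- \frac{11}{12} + 2 \sqrt{15}\right) = - \frac{11}{2} + 12 \sqrt{15}$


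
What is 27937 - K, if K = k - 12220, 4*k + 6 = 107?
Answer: 160527/4 ≈ 40132.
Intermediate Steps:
k = 101/4 (k = -3/2 + (1/4)*107 = -3/2 + 107/4 = 101/4 ≈ 25.250)
K = -48779/4 (K = 101/4 - 12220 = -48779/4 ≈ -12195.)
27937 - K = 27937 - 1*(-48779/4) = 27937 + 48779/4 = 160527/4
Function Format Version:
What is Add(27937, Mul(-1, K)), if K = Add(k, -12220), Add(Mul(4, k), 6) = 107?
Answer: Rational(160527, 4) ≈ 40132.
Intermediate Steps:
k = Rational(101, 4) (k = Add(Rational(-3, 2), Mul(Rational(1, 4), 107)) = Add(Rational(-3, 2), Rational(107, 4)) = Rational(101, 4) ≈ 25.250)
K = Rational(-48779, 4) (K = Add(Rational(101, 4), -12220) = Rational(-48779, 4) ≈ -12195.)
Add(27937, Mul(-1, K)) = Add(27937, Mul(-1, Rational(-48779, 4))) = Add(27937, Rational(48779, 4)) = Rational(160527, 4)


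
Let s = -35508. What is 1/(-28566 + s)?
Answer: -1/64074 ≈ -1.5607e-5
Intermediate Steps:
1/(-28566 + s) = 1/(-28566 - 35508) = 1/(-64074) = -1/64074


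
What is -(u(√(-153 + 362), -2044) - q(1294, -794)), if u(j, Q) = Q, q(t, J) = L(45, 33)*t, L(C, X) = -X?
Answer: -40658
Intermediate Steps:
q(t, J) = -33*t (q(t, J) = (-1*33)*t = -33*t)
-(u(√(-153 + 362), -2044) - q(1294, -794)) = -(-2044 - (-33)*1294) = -(-2044 - 1*(-42702)) = -(-2044 + 42702) = -1*40658 = -40658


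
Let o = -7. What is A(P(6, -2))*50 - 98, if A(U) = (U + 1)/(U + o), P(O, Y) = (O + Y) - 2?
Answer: -128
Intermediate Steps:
P(O, Y) = -2 + O + Y
A(U) = (1 + U)/(-7 + U) (A(U) = (U + 1)/(U - 7) = (1 + U)/(-7 + U))
A(P(6, -2))*50 - 98 = ((1 + (-2 + 6 - 2))/(-7 + (-2 + 6 - 2)))*50 - 98 = ((1 + 2)/(-7 + 2))*50 - 98 = (3/(-5))*50 - 98 = -⅕*3*50 - 98 = -⅗*50 - 98 = -30 - 98 = -128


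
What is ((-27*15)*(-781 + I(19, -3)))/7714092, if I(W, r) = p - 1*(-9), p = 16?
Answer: 25515/642841 ≈ 0.039691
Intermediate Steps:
I(W, r) = 25 (I(W, r) = 16 - 1*(-9) = 16 + 9 = 25)
((-27*15)*(-781 + I(19, -3)))/7714092 = ((-27*15)*(-781 + 25))/7714092 = -405*(-756)*(1/7714092) = 306180*(1/7714092) = 25515/642841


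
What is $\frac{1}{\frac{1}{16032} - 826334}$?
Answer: $- \frac{16032}{13247786687} \approx -1.2102 \cdot 10^{-6}$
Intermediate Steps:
$\frac{1}{\frac{1}{16032} - 826334} = \frac{1}{- \frac{13247786687}{16032}} = - \frac{16032}{13247786687}$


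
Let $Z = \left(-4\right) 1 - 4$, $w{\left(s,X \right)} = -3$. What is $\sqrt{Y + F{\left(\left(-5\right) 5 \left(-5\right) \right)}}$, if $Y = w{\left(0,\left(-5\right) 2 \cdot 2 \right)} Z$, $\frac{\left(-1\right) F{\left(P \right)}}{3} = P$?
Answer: $3 i \sqrt{39} \approx 18.735 i$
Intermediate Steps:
$F{\left(P \right)} = - 3 P$
$Z = -8$ ($Z = -4 - 4 = -8$)
$Y = 24$ ($Y = \left(-3\right) \left(-8\right) = 24$)
$\sqrt{Y + F{\left(\left(-5\right) 5 \left(-5\right) \right)}} = \sqrt{24 - 3 \left(-5\right) 5 \left(-5\right)} = \sqrt{24 - 3 \left(\left(-25\right) \left(-5\right)\right)} = \sqrt{24 - 375} = \sqrt{-351} = 3 i \sqrt{39}$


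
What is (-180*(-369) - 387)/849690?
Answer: 7337/94410 ≈ 0.077714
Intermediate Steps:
(-180*(-369) - 387)/849690 = (66420 - 387)*(1/849690) = 66033*(1/849690) = 7337/94410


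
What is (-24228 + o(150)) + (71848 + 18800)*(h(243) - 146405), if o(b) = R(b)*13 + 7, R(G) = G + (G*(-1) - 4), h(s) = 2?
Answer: -13271163417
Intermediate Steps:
R(G) = -4 (R(G) = G + (-G - 4) = G + (-4 - G) = -4)
o(b) = -45 (o(b) = -4*13 + 7 = -52 + 7 = -45)
(-24228 + o(150)) + (71848 + 18800)*(h(243) - 146405) = (-24228 - 45) + (71848 + 18800)*(2 - 146405) = -24273 + 90648*(-146403) = -24273 - 13271139144 = -13271163417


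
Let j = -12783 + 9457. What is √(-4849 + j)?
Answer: 5*I*√327 ≈ 90.416*I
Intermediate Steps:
j = -3326
√(-4849 + j) = √(-4849 - 3326) = √(-8175) = 5*I*√327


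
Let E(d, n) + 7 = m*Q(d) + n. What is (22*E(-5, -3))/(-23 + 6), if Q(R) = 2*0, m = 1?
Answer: 220/17 ≈ 12.941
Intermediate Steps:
Q(R) = 0
E(d, n) = -7 + n (E(d, n) = -7 + (1*0 + n) = -7 + (0 + n) = -7 + n)
(22*E(-5, -3))/(-23 + 6) = (22*(-7 - 3))/(-23 + 6) = (22*(-10))/(-17) = -220*(-1/17) = 220/17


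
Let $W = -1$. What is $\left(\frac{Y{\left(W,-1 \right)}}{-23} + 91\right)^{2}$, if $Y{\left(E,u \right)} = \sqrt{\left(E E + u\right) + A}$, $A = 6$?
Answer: $\frac{\left(2093 - \sqrt{6}\right)^{2}}{529} \approx 8261.6$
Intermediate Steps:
$Y{\left(E,u \right)} = \sqrt{6 + u + E^{2}}$ ($Y{\left(E,u \right)} = \sqrt{\left(E E + u\right) + 6} = \sqrt{\left(E^{2} + u\right) + 6} = \sqrt{\left(u + E^{2}\right) + 6} = \sqrt{6 + u + E^{2}}$)
$\left(\frac{Y{\left(W,-1 \right)}}{-23} + 91\right)^{2} = \left(\frac{\sqrt{6 - 1 + \left(-1\right)^{2}}}{-23} + 91\right)^{2} = \left(\sqrt{6 - 1 + 1} \left(- \frac{1}{23}\right) + 91\right)^{2} = \left(\sqrt{6} \left(- \frac{1}{23}\right) + 91\right)^{2} = \left(- \frac{\sqrt{6}}{23} + 91\right)^{2} = \left(91 - \frac{\sqrt{6}}{23}\right)^{2}$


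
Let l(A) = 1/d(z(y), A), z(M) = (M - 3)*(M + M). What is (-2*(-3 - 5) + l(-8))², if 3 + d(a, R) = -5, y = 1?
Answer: 16129/64 ≈ 252.02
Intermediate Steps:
z(M) = 2*M*(-3 + M) (z(M) = (-3 + M)*(2*M) = 2*M*(-3 + M))
d(a, R) = -8 (d(a, R) = -3 - 5 = -8)
l(A) = -⅛ (l(A) = 1/(-8) = -⅛)
(-2*(-3 - 5) + l(-8))² = (-2*(-3 - 5) - ⅛)² = (-2*(-8) - ⅛)² = (16 - ⅛)² = (127/8)² = 16129/64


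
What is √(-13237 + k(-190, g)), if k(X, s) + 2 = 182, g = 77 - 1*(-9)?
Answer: I*√13057 ≈ 114.27*I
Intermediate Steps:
g = 86 (g = 77 + 9 = 86)
k(X, s) = 180 (k(X, s) = -2 + 182 = 180)
√(-13237 + k(-190, g)) = √(-13237 + 180) = √(-13057) = I*√13057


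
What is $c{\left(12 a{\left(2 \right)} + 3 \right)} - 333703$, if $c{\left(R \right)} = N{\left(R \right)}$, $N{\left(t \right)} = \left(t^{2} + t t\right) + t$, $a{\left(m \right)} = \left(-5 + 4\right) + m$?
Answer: $-333238$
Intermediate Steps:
$a{\left(m \right)} = -1 + m$
$N{\left(t \right)} = t + 2 t^{2}$ ($N{\left(t \right)} = \left(t^{2} + t^{2}\right) + t = 2 t^{2} + t = t + 2 t^{2}$)
$c{\left(R \right)} = R \left(1 + 2 R\right)$
$c{\left(12 a{\left(2 \right)} + 3 \right)} - 333703 = \left(12 \left(-1 + 2\right) + 3\right) \left(1 + 2 \left(12 \left(-1 + 2\right) + 3\right)\right) - 333703 = \left(12 \cdot 1 + 3\right) \left(1 + 2 \left(12 \cdot 1 + 3\right)\right) - 333703 = \left(12 + 3\right) \left(1 + 2 \left(12 + 3\right)\right) - 333703 = 15 \left(1 + 2 \cdot 15\right) - 333703 = 15 \left(1 + 30\right) - 333703 = 15 \cdot 31 - 333703 = 465 - 333703 = -333238$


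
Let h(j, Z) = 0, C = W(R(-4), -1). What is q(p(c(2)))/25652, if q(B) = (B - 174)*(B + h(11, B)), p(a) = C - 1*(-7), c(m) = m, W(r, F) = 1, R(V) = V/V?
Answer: -332/6413 ≈ -0.051770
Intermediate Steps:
R(V) = 1
C = 1
p(a) = 8 (p(a) = 1 - 1*(-7) = 1 + 7 = 8)
q(B) = B*(-174 + B) (q(B) = (B - 174)*(B + 0) = (-174 + B)*B = B*(-174 + B))
q(p(c(2)))/25652 = (8*(-174 + 8))/25652 = (8*(-166))*(1/25652) = -1328*1/25652 = -332/6413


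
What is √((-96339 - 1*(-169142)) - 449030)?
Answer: 3*I*√41803 ≈ 613.37*I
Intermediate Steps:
√((-96339 - 1*(-169142)) - 449030) = √((-96339 + 169142) - 449030) = √(72803 - 449030) = √(-376227) = 3*I*√41803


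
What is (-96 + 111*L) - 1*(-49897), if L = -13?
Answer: 48358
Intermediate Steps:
(-96 + 111*L) - 1*(-49897) = (-96 + 111*(-13)) - 1*(-49897) = (-96 - 1443) + 49897 = -1539 + 49897 = 48358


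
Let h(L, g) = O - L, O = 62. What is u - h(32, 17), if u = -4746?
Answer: -4776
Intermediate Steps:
h(L, g) = 62 - L
u - h(32, 17) = -4746 - (62 - 1*32) = -4746 - (62 - 32) = -4746 - 1*30 = -4746 - 30 = -4776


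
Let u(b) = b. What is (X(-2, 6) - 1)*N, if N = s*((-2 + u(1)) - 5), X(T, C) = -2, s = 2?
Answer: 36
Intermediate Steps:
N = -12 (N = 2*((-2 + 1) - 5) = 2*(-1 - 5) = 2*(-6) = -12)
(X(-2, 6) - 1)*N = (-2 - 1)*(-12) = -3*(-12) = 36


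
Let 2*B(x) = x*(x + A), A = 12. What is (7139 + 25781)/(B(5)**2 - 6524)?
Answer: -131680/18871 ≈ -6.9779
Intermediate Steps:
B(x) = x*(12 + x)/2 (B(x) = (x*(x + 12))/2 = (x*(12 + x))/2 = x*(12 + x)/2)
(7139 + 25781)/(B(5)**2 - 6524) = (7139 + 25781)/(((1/2)*5*(12 + 5))**2 - 6524) = 32920/(((1/2)*5*17)**2 - 6524) = 32920/((85/2)**2 - 6524) = 32920/(7225/4 - 6524) = 32920/(-18871/4) = 32920*(-4/18871) = -131680/18871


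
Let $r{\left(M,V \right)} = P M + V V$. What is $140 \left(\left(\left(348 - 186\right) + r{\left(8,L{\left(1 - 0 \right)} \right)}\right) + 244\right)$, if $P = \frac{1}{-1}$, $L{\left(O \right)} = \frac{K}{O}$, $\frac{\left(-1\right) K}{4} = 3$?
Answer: $75880$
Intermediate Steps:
$K = -12$ ($K = \left(-4\right) 3 = -12$)
$L{\left(O \right)} = - \frac{12}{O}$
$P = -1$
$r{\left(M,V \right)} = V^{2} - M$ ($r{\left(M,V \right)} = - M + V V = - M + V^{2} = V^{2} - M$)
$140 \left(\left(\left(348 - 186\right) + r{\left(8,L{\left(1 - 0 \right)} \right)}\right) + 244\right) = 140 \left(\left(\left(348 - 186\right) + \left(\left(- \frac{12}{1 - 0}\right)^{2} - 8\right)\right) + 244\right) = 140 \left(\left(162 - \left(8 - \left(- \frac{12}{1 + 0}\right)^{2}\right)\right) + 244\right) = 140 \left(\left(162 - \left(8 - \left(- \frac{12}{1}\right)^{2}\right)\right) + 244\right) = 140 \left(\left(162 - \left(8 - \left(\left(-12\right) 1\right)^{2}\right)\right) + 244\right) = 140 \left(\left(162 - \left(8 - \left(-12\right)^{2}\right)\right) + 244\right) = 140 \left(\left(162 + \left(144 - 8\right)\right) + 244\right) = 140 \left(\left(162 + 136\right) + 244\right) = 140 \left(298 + 244\right) = 140 \cdot 542 = 75880$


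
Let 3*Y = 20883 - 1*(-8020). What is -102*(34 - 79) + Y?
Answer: 42673/3 ≈ 14224.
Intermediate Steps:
Y = 28903/3 (Y = (20883 - 1*(-8020))/3 = (20883 + 8020)/3 = (1/3)*28903 = 28903/3 ≈ 9634.3)
-102*(34 - 79) + Y = -102*(34 - 79) + 28903/3 = -102*(-45) + 28903/3 = 4590 + 28903/3 = 42673/3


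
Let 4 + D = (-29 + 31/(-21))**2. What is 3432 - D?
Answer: 1105676/441 ≈ 2507.2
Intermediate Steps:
D = 407836/441 (D = -4 + (-29 + 31/(-21))**2 = -4 + (-29 + 31*(-1/21))**2 = -4 + (-29 - 31/21)**2 = -4 + (-640/21)**2 = -4 + 409600/441 = 407836/441 ≈ 924.80)
3432 - D = 3432 - 1*407836/441 = 3432 - 407836/441 = 1105676/441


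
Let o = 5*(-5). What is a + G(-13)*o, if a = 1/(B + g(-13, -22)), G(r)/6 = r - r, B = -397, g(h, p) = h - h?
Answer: -1/397 ≈ -0.0025189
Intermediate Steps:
g(h, p) = 0
o = -25
G(r) = 0 (G(r) = 6*(r - r) = 6*0 = 0)
a = -1/397 (a = 1/(-397 + 0) = 1/(-397) = -1/397 ≈ -0.0025189)
a + G(-13)*o = -1/397 + 0*(-25) = -1/397 + 0 = -1/397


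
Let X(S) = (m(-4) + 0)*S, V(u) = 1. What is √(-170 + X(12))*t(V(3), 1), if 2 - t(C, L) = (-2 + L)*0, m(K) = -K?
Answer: 2*I*√122 ≈ 22.091*I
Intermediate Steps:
t(C, L) = 2 (t(C, L) = 2 - (-2 + L)*0 = 2 - 1*0 = 2 + 0 = 2)
X(S) = 4*S (X(S) = (-1*(-4) + 0)*S = (4 + 0)*S = 4*S)
√(-170 + X(12))*t(V(3), 1) = √(-170 + 4*12)*2 = √(-170 + 48)*2 = √(-122)*2 = (I*√122)*2 = 2*I*√122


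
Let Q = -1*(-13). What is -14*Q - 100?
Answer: -282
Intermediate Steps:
Q = 13
-14*Q - 100 = -14*13 - 100 = -182 - 100 = -282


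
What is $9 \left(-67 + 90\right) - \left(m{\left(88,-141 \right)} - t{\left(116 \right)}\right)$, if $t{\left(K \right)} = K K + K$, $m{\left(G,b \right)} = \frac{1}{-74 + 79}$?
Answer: $\frac{68894}{5} \approx 13779.0$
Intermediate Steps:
$m{\left(G,b \right)} = \frac{1}{5}$
$t{\left(K \right)} = K + K^{2}$ ($t{\left(K \right)} = K^{2} + K = K + K^{2}$)
$9 \left(-67 + 90\right) - \left(m{\left(88,-141 \right)} - t{\left(116 \right)}\right) = 9 \left(-67 + 90\right) - \left(\frac{1}{5} - 116 \left(1 + 116\right)\right) = 9 \cdot 23 - \left(\frac{1}{5} - 116 \cdot 117\right) = 207 - \left(\frac{1}{5} - 13572\right) = 207 - - \frac{67859}{5} = 207 + \frac{67859}{5} = \frac{68894}{5}$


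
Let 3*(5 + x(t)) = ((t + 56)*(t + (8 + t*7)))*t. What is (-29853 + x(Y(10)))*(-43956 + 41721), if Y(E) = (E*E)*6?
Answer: -1409792723370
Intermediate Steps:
Y(E) = 6*E**2 (Y(E) = E**2*6 = 6*E**2)
x(t) = -5 + t*(8 + 8*t)*(56 + t)/3 (x(t) = -5 + (((t + 56)*(t + (8 + t*7)))*t)/3 = -5 + (((56 + t)*(t + (8 + 7*t)))*t)/3 = -5 + (((56 + t)*(8 + 8*t))*t)/3 = -5 + (((8 + 8*t)*(56 + t))*t)/3 = -5 + (t*(8 + 8*t)*(56 + t))/3 = -5 + t*(8 + 8*t)*(56 + t)/3)
(-29853 + x(Y(10)))*(-43956 + 41721) = (-29853 + (-5 + 152*(6*10**2)**2 + 8*(6*10**2)**3/3 + 448*(6*10**2)/3))*(-43956 + 41721) = (-29853 + (-5 + 152*(6*100)**2 + 8*(6*100)**3/3 + 448*(6*100)/3))*(-2235) = (-29853 + (-5 + 152*600**2 + (8/3)*600**3 + (448/3)*600))*(-2235) = (-29853 + (-5 + 152*360000 + (8/3)*216000000 + 89600))*(-2235) = (-29853 + (-5 + 54720000 + 576000000 + 89600))*(-2235) = (-29853 + 630809595)*(-2235) = 630779742*(-2235) = -1409792723370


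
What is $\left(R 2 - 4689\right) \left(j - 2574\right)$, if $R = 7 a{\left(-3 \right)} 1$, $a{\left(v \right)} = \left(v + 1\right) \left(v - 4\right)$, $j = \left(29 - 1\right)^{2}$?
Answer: $8042470$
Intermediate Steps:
$j = 784$ ($j = 28^{2} = 784$)
$a{\left(v \right)} = \left(1 + v\right) \left(-4 + v\right)$
$R = 98$ ($R = 7 \left(-4 + \left(-3\right)^{2} - -9\right) 1 = 7 \left(-4 + 9 + 9\right) 1 = 7 \cdot 14 \cdot 1 = 98 \cdot 1 = 98$)
$\left(R 2 - 4689\right) \left(j - 2574\right) = \left(98 \cdot 2 - 4689\right) \left(784 - 2574\right) = \left(196 - 4689\right) \left(-1790\right) = \left(-4493\right) \left(-1790\right) = 8042470$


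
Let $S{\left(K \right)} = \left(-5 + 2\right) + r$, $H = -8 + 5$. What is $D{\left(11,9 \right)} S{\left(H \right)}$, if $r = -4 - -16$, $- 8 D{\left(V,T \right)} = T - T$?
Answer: $0$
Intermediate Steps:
$D{\left(V,T \right)} = 0$ ($D{\left(V,T \right)} = - \frac{T - T}{8} = \left(- \frac{1}{8}\right) 0 = 0$)
$r = 12$ ($r = -4 + 16 = 12$)
$H = -3$
$S{\left(K \right)} = 9$ ($S{\left(K \right)} = \left(-5 + 2\right) + 12 = -3 + 12 = 9$)
$D{\left(11,9 \right)} S{\left(H \right)} = 0 \cdot 9 = 0$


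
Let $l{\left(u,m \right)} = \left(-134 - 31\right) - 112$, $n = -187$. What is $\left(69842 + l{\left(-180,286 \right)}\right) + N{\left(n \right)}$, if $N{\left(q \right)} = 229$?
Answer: $69794$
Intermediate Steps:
$l{\left(u,m \right)} = -277$ ($l{\left(u,m \right)} = -165 - 112 = -277$)
$\left(69842 + l{\left(-180,286 \right)}\right) + N{\left(n \right)} = \left(69842 - 277\right) + 229 = 69565 + 229 = 69794$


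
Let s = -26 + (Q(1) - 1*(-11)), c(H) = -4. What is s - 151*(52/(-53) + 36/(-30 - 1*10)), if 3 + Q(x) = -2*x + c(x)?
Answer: 137827/530 ≈ 260.05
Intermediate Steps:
Q(x) = -7 - 2*x (Q(x) = -3 + (-2*x - 4) = -3 + (-4 - 2*x) = -7 - 2*x)
s = -24 (s = -26 + ((-7 - 2*1) - 1*(-11)) = -26 + ((-7 - 2) + 11) = -26 + (-9 + 11) = -26 + 2 = -24)
s - 151*(52/(-53) + 36/(-30 - 1*10)) = -24 - 151*(52/(-53) + 36/(-30 - 1*10)) = -24 - 151*(52*(-1/53) + 36/(-30 - 10)) = -24 - 151*(-52/53 + 36/(-40)) = -24 - 151*(-52/53 + 36*(-1/40)) = -24 - 151*(-52/53 - 9/10) = -24 - 151*(-997/530) = -24 + 150547/530 = 137827/530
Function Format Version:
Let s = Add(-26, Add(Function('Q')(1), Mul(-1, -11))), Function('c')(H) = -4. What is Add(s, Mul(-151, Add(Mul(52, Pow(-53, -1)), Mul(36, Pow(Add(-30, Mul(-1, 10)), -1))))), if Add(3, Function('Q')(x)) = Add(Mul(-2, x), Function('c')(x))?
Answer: Rational(137827, 530) ≈ 260.05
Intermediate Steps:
Function('Q')(x) = Add(-7, Mul(-2, x)) (Function('Q')(x) = Add(-3, Add(Mul(-2, x), -4)) = Add(-3, Add(-4, Mul(-2, x))) = Add(-7, Mul(-2, x)))
s = -24 (s = Add(-26, Add(Add(-7, Mul(-2, 1)), Mul(-1, -11))) = Add(-26, Add(Add(-7, -2), 11)) = Add(-26, Add(-9, 11)) = Add(-26, 2) = -24)
Add(s, Mul(-151, Add(Mul(52, Pow(-53, -1)), Mul(36, Pow(Add(-30, Mul(-1, 10)), -1))))) = Add(-24, Mul(-151, Add(Mul(52, Pow(-53, -1)), Mul(36, Pow(Add(-30, Mul(-1, 10)), -1))))) = Add(-24, Mul(-151, Add(Mul(52, Rational(-1, 53)), Mul(36, Pow(Add(-30, -10), -1))))) = Add(-24, Mul(-151, Add(Rational(-52, 53), Mul(36, Pow(-40, -1))))) = Add(-24, Mul(-151, Add(Rational(-52, 53), Mul(36, Rational(-1, 40))))) = Add(-24, Mul(-151, Add(Rational(-52, 53), Rational(-9, 10)))) = Add(-24, Mul(-151, Rational(-997, 530))) = Add(-24, Rational(150547, 530)) = Rational(137827, 530)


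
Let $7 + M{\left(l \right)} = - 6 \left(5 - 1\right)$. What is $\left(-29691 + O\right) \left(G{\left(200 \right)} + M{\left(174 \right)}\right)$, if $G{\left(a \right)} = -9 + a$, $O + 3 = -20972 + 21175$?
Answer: $-4718560$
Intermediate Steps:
$O = 200$ ($O = -3 + \left(-20972 + 21175\right) = -3 + 203 = 200$)
$M{\left(l \right)} = -31$ ($M{\left(l \right)} = -7 - 6 \left(5 - 1\right) = -7 - 24 = -31$)
$\left(-29691 + O\right) \left(G{\left(200 \right)} + M{\left(174 \right)}\right) = \left(-29691 + 200\right) \left(\left(-9 + 200\right) - 31\right) = - 29491 \left(191 - 31\right) = \left(-29491\right) 160 = -4718560$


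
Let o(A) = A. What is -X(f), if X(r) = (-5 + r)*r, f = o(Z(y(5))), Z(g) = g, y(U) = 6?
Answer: -6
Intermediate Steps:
f = 6
X(r) = r*(-5 + r)
-X(f) = -6*(-5 + 6) = -6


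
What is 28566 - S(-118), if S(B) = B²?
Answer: 14642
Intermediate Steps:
28566 - S(-118) = 28566 - 1*(-118)² = 28566 - 1*13924 = 28566 - 13924 = 14642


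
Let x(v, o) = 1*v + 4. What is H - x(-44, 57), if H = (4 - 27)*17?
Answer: -351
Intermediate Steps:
H = -391 (H = -23*17 = -391)
x(v, o) = 4 + v (x(v, o) = v + 4 = 4 + v)
H - x(-44, 57) = -391 - (4 - 44) = -391 - 1*(-40) = -391 + 40 = -351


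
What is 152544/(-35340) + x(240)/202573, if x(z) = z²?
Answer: -2405475976/596577485 ≈ -4.0321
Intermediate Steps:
152544/(-35340) + x(240)/202573 = 152544/(-35340) + 240²/202573 = 152544*(-1/35340) + 57600*(1/202573) = -12712/2945 + 57600/202573 = -2405475976/596577485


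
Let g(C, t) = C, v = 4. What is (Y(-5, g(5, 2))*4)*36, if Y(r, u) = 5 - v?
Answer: 144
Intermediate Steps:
Y(r, u) = 1 (Y(r, u) = 5 - 1*4 = 5 - 4 = 1)
(Y(-5, g(5, 2))*4)*36 = (1*4)*36 = 4*36 = 144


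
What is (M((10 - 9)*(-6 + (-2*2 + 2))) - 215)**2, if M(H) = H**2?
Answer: 22801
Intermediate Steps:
(M((10 - 9)*(-6 + (-2*2 + 2))) - 215)**2 = (((10 - 9)*(-6 + (-2*2 + 2)))**2 - 215)**2 = ((1*(-6 + (-4 + 2)))**2 - 215)**2 = ((1*(-6 - 2))**2 - 215)**2 = ((1*(-8))**2 - 215)**2 = ((-8)**2 - 215)**2 = (64 - 215)**2 = (-151)**2 = 22801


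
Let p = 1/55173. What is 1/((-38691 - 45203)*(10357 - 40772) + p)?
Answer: 55173/140781413579731 ≈ 3.9191e-10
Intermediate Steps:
p = 1/55173 ≈ 1.8125e-5
1/((-38691 - 45203)*(10357 - 40772) + p) = 1/((-38691 - 45203)*(10357 - 40772) + 1/55173) = 1/(-83894*(-30415) + 1/55173) = 1/(2551636010 + 1/55173) = 1/(140781413579731/55173) = 55173/140781413579731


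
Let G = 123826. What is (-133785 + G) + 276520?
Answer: 266561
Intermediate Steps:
(-133785 + G) + 276520 = (-133785 + 123826) + 276520 = -9959 + 276520 = 266561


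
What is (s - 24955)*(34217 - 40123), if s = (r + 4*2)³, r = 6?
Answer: 131178166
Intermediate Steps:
s = 2744 (s = (6 + 4*2)³ = (6 + 8)³ = 14³ = 2744)
(s - 24955)*(34217 - 40123) = (2744 - 24955)*(34217 - 40123) = -22211*(-5906) = 131178166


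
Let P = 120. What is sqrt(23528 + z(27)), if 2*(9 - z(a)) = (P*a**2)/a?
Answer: sqrt(21917) ≈ 148.04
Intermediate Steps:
z(a) = 9 - 60*a (z(a) = 9 - 120*a**2/(2*a) = 9 - 60*a)
sqrt(23528 + z(27)) = sqrt(23528 + (9 - 60*27)) = sqrt(23528 + (9 - 1620)) = sqrt(23528 - 1611) = sqrt(21917)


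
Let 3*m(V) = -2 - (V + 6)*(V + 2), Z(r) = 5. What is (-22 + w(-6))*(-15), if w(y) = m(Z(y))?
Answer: 725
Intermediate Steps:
m(V) = -⅔ - (2 + V)*(6 + V)/3 (m(V) = (-2 - (V + 6)*(V + 2))/3 = (-2 - (6 + V)*(2 + V))/3 = (-2 - (2 + V)*(6 + V))/3 = -⅔ - (2 + V)*(6 + V)/3)
w(y) = -79/3 (w(y) = -14/3 - 8/3*5 - ⅓*5² = -14/3 - 40/3 - ⅓*25 = -14/3 - 40/3 - 25/3 = -79/3)
(-22 + w(-6))*(-15) = (-22 - 79/3)*(-15) = -145/3*(-15) = 725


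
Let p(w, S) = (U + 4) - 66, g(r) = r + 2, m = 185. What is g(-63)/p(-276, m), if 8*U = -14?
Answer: 244/255 ≈ 0.95686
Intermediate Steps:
U = -7/4 (U = (1/8)*(-14) = -7/4 ≈ -1.7500)
g(r) = 2 + r
p(w, S) = -255/4 (p(w, S) = (-7/4 + 4) - 66 = 9/4 - 66 = -255/4)
g(-63)/p(-276, m) = (2 - 63)/(-255/4) = -61*(-4/255) = 244/255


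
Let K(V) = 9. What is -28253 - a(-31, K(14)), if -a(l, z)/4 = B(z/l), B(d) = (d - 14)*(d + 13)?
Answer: -27849301/961 ≈ -28980.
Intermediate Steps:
B(d) = (-14 + d)*(13 + d)
a(l, z) = 728 - 4*z²/l² + 4*z/l (a(l, z) = -4*(-182 + (z/l)² - z/l) = -4*(-182 + z²/l² - z/l) = 728 - 4*z²/l² + 4*z/l)
-28253 - a(-31, K(14)) = -28253 - (728 - 4*9²/(-31)² + 4*9/(-31)) = -28253 - (728 - 4*1/961*81 + 4*9*(-1/31)) = -28253 - (728 - 324/961 - 36/31) = -28253 - 1*698168/961 = -28253 - 698168/961 = -27849301/961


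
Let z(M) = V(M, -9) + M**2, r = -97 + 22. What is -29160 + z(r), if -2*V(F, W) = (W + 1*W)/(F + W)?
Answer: -658983/28 ≈ -23535.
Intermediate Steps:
r = -75
V(F, W) = -W/(F + W) (V(F, W) = -(W + 1*W)/(2*(F + W)) = -(W + W)/(2*(F + W)) = -2*W/(2*(F + W)) = -W/(F + W))
z(M) = M**2 + 9/(-9 + M) (z(M) = -1*(-9)/(M - 9) + M**2 = -1*(-9)/(-9 + M) + M**2 = 9/(-9 + M) + M**2 = M**2 + 9/(-9 + M))
-29160 + z(r) = -29160 + (9 + (-75)**2*(-9 - 75))/(-9 - 75) = -29160 + (9 + 5625*(-84))/(-84) = -29160 - (9 - 472500)/84 = -29160 - 1/84*(-472491) = -29160 + 157497/28 = -658983/28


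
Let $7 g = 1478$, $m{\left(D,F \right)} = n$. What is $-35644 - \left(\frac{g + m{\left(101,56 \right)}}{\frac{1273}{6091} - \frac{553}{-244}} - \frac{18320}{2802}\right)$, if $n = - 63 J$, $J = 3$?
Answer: $- \frac{257219593320680}{7215863109} \approx -35646.0$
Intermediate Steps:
$n = -189$ ($n = \left(-63\right) 3 = -189$)
$m{\left(D,F \right)} = -189$
$g = \frac{1478}{7}$ ($g = \frac{1}{7} \cdot 1478 = \frac{1478}{7} \approx 211.14$)
$-35644 - \left(\frac{g + m{\left(101,56 \right)}}{\frac{1273}{6091} - \frac{553}{-244}} - \frac{18320}{2802}\right) = -35644 - \left(\frac{\frac{1478}{7} - 189}{\frac{1273}{6091} - \frac{553}{-244}} - \frac{18320}{2802}\right) = -35644 - \left(\frac{155}{7 \left(1273 \cdot \frac{1}{6091} - - \frac{553}{244}\right)} - \frac{9160}{1401}\right) = -35644 - \left(\frac{155}{7 \left(\frac{1273}{6091} + \frac{553}{244}\right)} - \frac{9160}{1401}\right) = -35644 - \left(\frac{155}{7 \cdot \frac{3678935}{1486204}} - \frac{9160}{1401}\right) = -35644 - \left(\frac{155}{7} \cdot \frac{1486204}{3678935} - \frac{9160}{1401}\right) = -35644 - \left(\frac{46072324}{5150509} - \frac{9160}{1401}\right) = -35644 - \frac{17368663484}{7215863109} = - \frac{257219593320680}{7215863109}$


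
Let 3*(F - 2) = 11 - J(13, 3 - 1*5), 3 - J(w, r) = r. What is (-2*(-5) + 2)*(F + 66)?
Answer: 840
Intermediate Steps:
J(w, r) = 3 - r
F = 4 (F = 2 + (11 - (3 - (3 - 1*5)))/3 = 2 + (11 - (3 - (3 - 5)))/3 = 2 + (11 - (3 - 1*(-2)))/3 = 2 + (11 - (3 + 2))/3 = 2 + (11 - 1*5)/3 = 2 + (11 - 5)/3 = 2 + (1/3)*6 = 2 + 2 = 4)
(-2*(-5) + 2)*(F + 66) = (-2*(-5) + 2)*(4 + 66) = (10 + 2)*70 = 12*70 = 840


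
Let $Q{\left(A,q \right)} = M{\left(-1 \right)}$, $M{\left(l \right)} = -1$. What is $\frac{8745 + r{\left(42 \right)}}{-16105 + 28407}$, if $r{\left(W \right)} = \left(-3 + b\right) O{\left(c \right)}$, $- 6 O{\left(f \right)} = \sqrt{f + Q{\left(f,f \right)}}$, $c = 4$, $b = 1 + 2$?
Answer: $\frac{8745}{12302} \approx 0.71086$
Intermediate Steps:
$b = 3$
$Q{\left(A,q \right)} = -1$
$O{\left(f \right)} = - \frac{\sqrt{-1 + f}}{6}$ ($O{\left(f \right)} = - \frac{\sqrt{f - 1}}{6} = - \frac{\sqrt{-1 + f}}{6}$)
$r{\left(W \right)} = 0$ ($r{\left(W \right)} = \left(-3 + 3\right) \left(- \frac{\sqrt{-1 + 4}}{6}\right) = 0 \left(- \frac{\sqrt{3}}{6}\right) = 0$)
$\frac{8745 + r{\left(42 \right)}}{-16105 + 28407} = \frac{8745 + 0}{-16105 + 28407} = \frac{8745}{12302}$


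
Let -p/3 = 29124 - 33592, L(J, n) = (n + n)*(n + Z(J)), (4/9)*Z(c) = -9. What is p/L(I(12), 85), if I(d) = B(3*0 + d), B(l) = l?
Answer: 26808/22015 ≈ 1.2177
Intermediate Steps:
Z(c) = -81/4 (Z(c) = (9/4)*(-9) = -81/4)
I(d) = d (I(d) = 3*0 + d = 0 + d = d)
L(J, n) = 2*n*(-81/4 + n) (L(J, n) = (n + n)*(n - 81/4) = (2*n)*(-81/4 + n) = 2*n*(-81/4 + n))
p = 13404 (p = -3*(29124 - 33592) = -3*(-4468) = 13404)
p/L(I(12), 85) = 13404/(((½)*85*(-81 + 4*85))) = 13404/(((½)*85*(-81 + 340))) = 13404/(((½)*85*259)) = 13404/(22015/2) = 13404*(2/22015) = 26808/22015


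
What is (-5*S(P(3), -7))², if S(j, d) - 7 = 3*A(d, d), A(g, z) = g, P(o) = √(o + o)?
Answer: 4900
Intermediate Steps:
P(o) = √2*√o (P(o) = √(2*o) = √2*√o)
S(j, d) = 7 + 3*d
(-5*S(P(3), -7))² = (-5*(7 + 3*(-7)))² = (-5*(7 - 21))² = (-5*(-14))² = 70² = 4900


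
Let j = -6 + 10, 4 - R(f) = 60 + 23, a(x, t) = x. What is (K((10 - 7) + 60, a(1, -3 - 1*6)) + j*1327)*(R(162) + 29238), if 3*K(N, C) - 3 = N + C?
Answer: 466281569/3 ≈ 1.5543e+8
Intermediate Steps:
K(N, C) = 1 + C/3 + N/3 (K(N, C) = 1 + (N + C)/3 = 1 + (C + N)/3 = 1 + (C/3 + N/3) = 1 + C/3 + N/3)
R(f) = -79 (R(f) = 4 - (60 + 23) = 4 - 1*83 = 4 - 83 = -79)
j = 4
(K((10 - 7) + 60, a(1, -3 - 1*6)) + j*1327)*(R(162) + 29238) = ((1 + (1/3)*1 + ((10 - 7) + 60)/3) + 4*1327)*(-79 + 29238) = ((1 + 1/3 + (3 + 60)/3) + 5308)*29159 = ((1 + 1/3 + (1/3)*63) + 5308)*29159 = ((1 + 1/3 + 21) + 5308)*29159 = (67/3 + 5308)*29159 = (15991/3)*29159 = 466281569/3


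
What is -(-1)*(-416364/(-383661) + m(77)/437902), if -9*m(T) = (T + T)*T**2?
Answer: 71701768907/84002959611 ≈ 0.85356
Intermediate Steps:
m(T) = -2*T**3/9 (m(T) = -(T + T)*T**2/9 = -2*T*T**2/9 = -2*T**3/9)
-(-1)*(-416364/(-383661) + m(77)/437902) = -(-1)*(-416364/(-383661) - 2/9*77**3/437902) = -(-1)*(-416364*(-1/383661) - 2/9*456533*(1/437902)) = -(-1)*(138788/127887 - 913066/9*1/437902) = -(-1)*(138788/127887 - 456533/1970559) = -(-1)*71701768907/84002959611 = -1*(-71701768907/84002959611) = 71701768907/84002959611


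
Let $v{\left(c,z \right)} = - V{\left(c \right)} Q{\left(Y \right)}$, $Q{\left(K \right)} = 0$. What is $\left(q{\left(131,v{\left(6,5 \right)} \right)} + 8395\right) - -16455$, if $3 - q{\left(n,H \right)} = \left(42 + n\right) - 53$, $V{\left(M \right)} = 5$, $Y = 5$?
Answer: $24733$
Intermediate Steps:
$v{\left(c,z \right)} = 0$ ($v{\left(c,z \right)} = \left(-1\right) 5 \cdot 0 = \left(-5\right) 0 = 0$)
$q{\left(n,H \right)} = 14 - n$ ($q{\left(n,H \right)} = 3 - \left(\left(42 + n\right) - 53\right) = 3 - \left(-11 + n\right) = 14 - n$)
$\left(q{\left(131,v{\left(6,5 \right)} \right)} + 8395\right) - -16455 = \left(\left(14 - 131\right) + 8395\right) - -16455 = \left(\left(14 - 131\right) + 8395\right) + 16455 = \left(-117 + 8395\right) + 16455 = 8278 + 16455 = 24733$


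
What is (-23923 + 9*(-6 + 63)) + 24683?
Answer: 1273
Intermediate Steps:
(-23923 + 9*(-6 + 63)) + 24683 = (-23923 + 9*57) + 24683 = (-23923 + 513) + 24683 = -23410 + 24683 = 1273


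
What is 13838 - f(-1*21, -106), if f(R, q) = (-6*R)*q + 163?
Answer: 27031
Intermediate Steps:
f(R, q) = 163 - 6*R*q (f(R, q) = -6*R*q + 163 = 163 - 6*R*q)
13838 - f(-1*21, -106) = 13838 - (163 - 6*(-1*21)*(-106)) = 13838 - (163 - 6*(-21)*(-106)) = 13838 - (163 - 13356) = 13838 - 1*(-13193) = 13838 + 13193 = 27031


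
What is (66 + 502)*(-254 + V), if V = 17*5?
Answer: -95992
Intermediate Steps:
V = 85
(66 + 502)*(-254 + V) = (66 + 502)*(-254 + 85) = 568*(-169) = -95992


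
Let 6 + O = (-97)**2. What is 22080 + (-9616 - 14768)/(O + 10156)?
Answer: 431838336/19559 ≈ 22079.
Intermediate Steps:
O = 9403 (O = -6 + (-97)**2 = -6 + 9409 = 9403)
22080 + (-9616 - 14768)/(O + 10156) = 22080 + (-9616 - 14768)/(9403 + 10156) = 22080 - 24384/19559 = 431838336/19559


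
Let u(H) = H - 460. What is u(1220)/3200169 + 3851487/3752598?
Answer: 4109420425261/4002982596354 ≈ 1.0266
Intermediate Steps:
u(H) = -460 + H
u(1220)/3200169 + 3851487/3752598 = (-460 + 1220)/3200169 + 3851487/3752598 = 760*(1/3200169) + 3851487*(1/3752598) = 760/3200169 + 1283829/1250866 = 4109420425261/4002982596354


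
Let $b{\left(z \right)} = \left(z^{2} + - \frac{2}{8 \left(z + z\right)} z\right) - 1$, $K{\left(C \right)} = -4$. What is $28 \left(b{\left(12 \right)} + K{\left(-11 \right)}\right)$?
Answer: $\frac{7777}{2} \approx 3888.5$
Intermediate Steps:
$b{\left(z \right)} = - \frac{9}{8} + z^{2}$ ($b{\left(z \right)} = \left(z^{2} + - \frac{2}{8 \cdot 2 z} z\right) - 1 = \left(z^{2} + - \frac{2}{16 z} z\right) - 1 = \left(z^{2} + - 2 \frac{1}{16 z} z\right) - 1 = \left(z^{2} + - \frac{1}{8 z} z\right) - 1 = \left(z^{2} - \frac{1}{8}\right) - 1 = \left(- \frac{1}{8} + z^{2}\right) - 1 = - \frac{9}{8} + z^{2}$)
$28 \left(b{\left(12 \right)} + K{\left(-11 \right)}\right) = 28 \left(\left(- \frac{9}{8} + 12^{2}\right) - 4\right) = 28 \left(\left(- \frac{9}{8} + 144\right) - 4\right) = 28 \left(\frac{1143}{8} - 4\right) = 28 \cdot \frac{1111}{8} = \frac{7777}{2}$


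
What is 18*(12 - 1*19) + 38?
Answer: -88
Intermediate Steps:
18*(12 - 1*19) + 38 = 18*(12 - 19) + 38 = 18*(-7) + 38 = -126 + 38 = -88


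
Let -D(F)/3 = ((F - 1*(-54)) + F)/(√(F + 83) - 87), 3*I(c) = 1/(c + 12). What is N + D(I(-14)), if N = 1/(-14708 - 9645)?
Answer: 2046629909/1093863701 + 161*√2982/44917 ≈ 2.0667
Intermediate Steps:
N = -1/24353 (N = 1/(-24353) = -1/24353 ≈ -4.1063e-5)
I(c) = 1/(3*(12 + c)) (I(c) = 1/(3*(c + 12)) = 1/(3*(12 + c)))
D(F) = -3*(54 + 2*F)/(-87 + √(83 + F)) (D(F) = -3*((F - 1*(-54)) + F)/(√(F + 83) - 87) = -3*((F + 54) + F)/(√(83 + F) - 87) = -3*((54 + F) + F)/(-87 + √(83 + F)) = -3*(54 + 2*F)/(-87 + √(83 + F)))
N + D(I(-14)) = -1/24353 + 6*(-27 - 1/(3*(12 - 14)))/(-87 + √(83 + 1/(3*(12 - 14)))) = -1/24353 + 6*(-27 - 1/(3*(-2)))/(-87 + √(83 + (⅓)/(-2))) = -1/24353 + 6*(-27 - (-1)/(3*2))/(-87 + √(83 + (⅓)*(-½))) = -1/24353 + 6*(-27 - 1*(-⅙))/(-87 + √(83 - ⅙)) = -1/24353 + 6*(-27 + ⅙)/(-87 + √(497/6)) = -1/24353 + 6*(-161/6)/(-87 + √2982/6) = -1/24353 - 161/(-87 + √2982/6)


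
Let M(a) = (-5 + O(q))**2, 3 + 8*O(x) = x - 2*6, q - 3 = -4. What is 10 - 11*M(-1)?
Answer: -529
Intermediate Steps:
q = -1 (q = 3 - 4 = -1)
O(x) = -15/8 + x/8 (O(x) = -3/8 + (x - 2*6)/8 = -3/8 + (x - 12)/8 = -3/8 + (-12 + x)/8 = -3/8 + (-3/2 + x/8) = -15/8 + x/8)
M(a) = 49 (M(a) = (-5 + (-15/8 + (1/8)*(-1)))**2 = (-5 + (-15/8 - 1/8))**2 = (-5 - 2)**2 = (-7)**2 = 49)
10 - 11*M(-1) = 10 - 11*49 = 10 - 539 = -529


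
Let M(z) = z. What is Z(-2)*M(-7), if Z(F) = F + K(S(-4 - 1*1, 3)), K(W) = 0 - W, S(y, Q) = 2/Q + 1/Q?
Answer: 21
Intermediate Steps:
S(y, Q) = 3/Q (S(y, Q) = 2/Q + 1/Q = 3/Q)
K(W) = -W
Z(F) = -1 + F (Z(F) = F - 3/3 = F - 1*1 = F - 1 = -1 + F)
Z(-2)*M(-7) = (-1 - 2)*(-7) = -3*(-7) = 21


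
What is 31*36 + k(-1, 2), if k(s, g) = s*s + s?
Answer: 1116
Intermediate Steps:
k(s, g) = s + s² (k(s, g) = s² + s = s + s²)
31*36 + k(-1, 2) = 31*36 - (1 - 1) = 1116 - 1*0 = 1116 + 0 = 1116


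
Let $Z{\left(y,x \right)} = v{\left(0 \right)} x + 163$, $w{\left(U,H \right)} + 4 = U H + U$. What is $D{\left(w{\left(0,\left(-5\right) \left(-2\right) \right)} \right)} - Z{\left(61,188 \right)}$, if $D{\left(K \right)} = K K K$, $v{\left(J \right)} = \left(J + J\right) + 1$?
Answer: $-415$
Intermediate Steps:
$v{\left(J \right)} = 1 + 2 J$ ($v{\left(J \right)} = 2 J + 1 = 1 + 2 J$)
$w{\left(U,H \right)} = -4 + U + H U$ ($w{\left(U,H \right)} = -4 + \left(U H + U\right) = -4 + \left(H U + U\right) = -4 + \left(U + H U\right) = -4 + U + H U$)
$D{\left(K \right)} = K^{3}$ ($D{\left(K \right)} = K^{2} K = K^{3}$)
$Z{\left(y,x \right)} = 163 + x$ ($Z{\left(y,x \right)} = \left(1 + 2 \cdot 0\right) x + 163 = \left(1 + 0\right) x + 163 = 1 x + 163 = x + 163 = 163 + x$)
$D{\left(w{\left(0,\left(-5\right) \left(-2\right) \right)} \right)} - Z{\left(61,188 \right)} = \left(-4 + 0 + \left(-5\right) \left(-2\right) 0\right)^{3} - \left(163 + 188\right) = \left(-4 + 0 + 10 \cdot 0\right)^{3} - 351 = \left(-4 + 0 + 0\right)^{3} - 351 = \left(-4\right)^{3} - 351 = -64 - 351 = -415$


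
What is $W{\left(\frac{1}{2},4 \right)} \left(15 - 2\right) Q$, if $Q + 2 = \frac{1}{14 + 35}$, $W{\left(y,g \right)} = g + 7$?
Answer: $- \frac{13871}{49} \approx -283.08$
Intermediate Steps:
$W{\left(y,g \right)} = 7 + g$
$Q = - \frac{97}{49}$ ($Q = -2 + \frac{1}{14 + 35} = -2 + \frac{1}{49} = - \frac{97}{49} \approx -1.9796$)
$W{\left(\frac{1}{2},4 \right)} \left(15 - 2\right) Q = \left(7 + 4\right) \left(15 - 2\right) \left(- \frac{97}{49}\right) = 11 \left(15 - 2\right) \left(- \frac{97}{49}\right) = 11 \cdot 13 \left(- \frac{97}{49}\right) = 143 \left(- \frac{97}{49}\right) = - \frac{13871}{49}$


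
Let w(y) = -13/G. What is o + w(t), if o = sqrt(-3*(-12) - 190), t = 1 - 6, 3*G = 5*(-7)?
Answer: 39/35 + I*sqrt(154) ≈ 1.1143 + 12.41*I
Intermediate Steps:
G = -35/3 (G = (5*(-7))/3 = (1/3)*(-35) = -35/3 ≈ -11.667)
t = -5
w(y) = 39/35 (w(y) = -13/(-35/3) = -13*(-3/35) = 39/35)
o = I*sqrt(154) (o = sqrt(36 - 190) = sqrt(-154) = I*sqrt(154) ≈ 12.41*I)
o + w(t) = I*sqrt(154) + 39/35 = 39/35 + I*sqrt(154)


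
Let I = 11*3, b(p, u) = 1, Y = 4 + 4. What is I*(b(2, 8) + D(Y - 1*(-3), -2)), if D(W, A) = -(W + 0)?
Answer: -330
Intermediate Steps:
Y = 8
D(W, A) = -W
I = 33
I*(b(2, 8) + D(Y - 1*(-3), -2)) = 33*(1 - (8 - 1*(-3))) = 33*(1 - (8 + 3)) = 33*(1 - 1*11) = 33*(1 - 11) = 33*(-10) = -330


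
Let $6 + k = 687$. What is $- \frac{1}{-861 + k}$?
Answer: $\frac{1}{180} \approx 0.0055556$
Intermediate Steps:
$k = 681$ ($k = -6 + 687 = 681$)
$- \frac{1}{-861 + k} = - \frac{1}{-861 + 681} = - \frac{1}{-180} = \left(-1\right) \left(- \frac{1}{180}\right) = \frac{1}{180}$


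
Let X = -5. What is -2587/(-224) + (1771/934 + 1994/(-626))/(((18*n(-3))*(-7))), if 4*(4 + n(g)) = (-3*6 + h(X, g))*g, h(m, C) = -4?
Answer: 378171177/32742304 ≈ 11.550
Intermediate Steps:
n(g) = -4 - 11*g/2 (n(g) = -4 + ((-3*6 - 4)*g)/4 = -4 + ((-18 - 4)*g)/4 = -4 + (-22*g)/4 = -4 - 11*g/2)
-2587/(-224) + (1771/934 + 1994/(-626))/(((18*n(-3))*(-7))) = -2587/(-224) + (1771/934 + 1994/(-626))/(((18*(-4 - 11/2*(-3)))*(-7))) = -2587*(-1/224) + (1771*(1/934) + 1994*(-1/626))/(((18*(-4 + 33/2))*(-7))) = 2587/224 + (1771/934 - 997/313)/(((18*(25/2))*(-7))) = 2587/224 - 376875/(292342*(225*(-7))) = 2587/224 - 376875/292342/(-1575) = 2587/224 - 376875/292342*(-1/1575) = 2587/224 + 1675/2046394 = 378171177/32742304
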